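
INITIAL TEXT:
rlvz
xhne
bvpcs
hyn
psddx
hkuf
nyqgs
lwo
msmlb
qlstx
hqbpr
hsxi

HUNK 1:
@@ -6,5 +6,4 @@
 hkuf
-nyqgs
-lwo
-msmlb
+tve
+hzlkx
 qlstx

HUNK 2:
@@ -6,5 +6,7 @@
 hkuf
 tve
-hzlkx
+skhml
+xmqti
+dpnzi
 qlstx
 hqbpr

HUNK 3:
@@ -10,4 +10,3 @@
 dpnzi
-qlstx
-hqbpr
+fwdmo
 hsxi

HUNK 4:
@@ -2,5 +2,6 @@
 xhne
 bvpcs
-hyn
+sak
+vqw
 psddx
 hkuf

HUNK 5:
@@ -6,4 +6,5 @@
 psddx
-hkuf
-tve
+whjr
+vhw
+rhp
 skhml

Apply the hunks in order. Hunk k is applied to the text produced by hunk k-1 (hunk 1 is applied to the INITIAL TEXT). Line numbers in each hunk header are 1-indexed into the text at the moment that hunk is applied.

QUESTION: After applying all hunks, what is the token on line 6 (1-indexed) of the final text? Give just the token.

Hunk 1: at line 6 remove [nyqgs,lwo,msmlb] add [tve,hzlkx] -> 11 lines: rlvz xhne bvpcs hyn psddx hkuf tve hzlkx qlstx hqbpr hsxi
Hunk 2: at line 6 remove [hzlkx] add [skhml,xmqti,dpnzi] -> 13 lines: rlvz xhne bvpcs hyn psddx hkuf tve skhml xmqti dpnzi qlstx hqbpr hsxi
Hunk 3: at line 10 remove [qlstx,hqbpr] add [fwdmo] -> 12 lines: rlvz xhne bvpcs hyn psddx hkuf tve skhml xmqti dpnzi fwdmo hsxi
Hunk 4: at line 2 remove [hyn] add [sak,vqw] -> 13 lines: rlvz xhne bvpcs sak vqw psddx hkuf tve skhml xmqti dpnzi fwdmo hsxi
Hunk 5: at line 6 remove [hkuf,tve] add [whjr,vhw,rhp] -> 14 lines: rlvz xhne bvpcs sak vqw psddx whjr vhw rhp skhml xmqti dpnzi fwdmo hsxi
Final line 6: psddx

Answer: psddx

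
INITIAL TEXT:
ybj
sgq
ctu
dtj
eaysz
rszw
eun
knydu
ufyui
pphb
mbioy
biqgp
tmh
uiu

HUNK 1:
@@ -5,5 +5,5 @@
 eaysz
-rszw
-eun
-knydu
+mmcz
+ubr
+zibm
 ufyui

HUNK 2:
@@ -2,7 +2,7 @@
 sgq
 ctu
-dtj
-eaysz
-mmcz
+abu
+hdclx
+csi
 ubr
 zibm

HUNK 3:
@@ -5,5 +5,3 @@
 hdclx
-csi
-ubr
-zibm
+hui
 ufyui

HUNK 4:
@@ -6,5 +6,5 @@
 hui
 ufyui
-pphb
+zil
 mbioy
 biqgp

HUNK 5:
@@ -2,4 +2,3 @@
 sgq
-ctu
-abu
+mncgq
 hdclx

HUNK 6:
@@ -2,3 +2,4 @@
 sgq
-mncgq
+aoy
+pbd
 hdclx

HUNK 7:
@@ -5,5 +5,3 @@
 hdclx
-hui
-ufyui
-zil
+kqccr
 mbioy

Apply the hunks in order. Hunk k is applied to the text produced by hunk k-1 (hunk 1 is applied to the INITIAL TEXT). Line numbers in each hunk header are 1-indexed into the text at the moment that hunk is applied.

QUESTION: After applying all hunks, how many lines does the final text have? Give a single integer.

Hunk 1: at line 5 remove [rszw,eun,knydu] add [mmcz,ubr,zibm] -> 14 lines: ybj sgq ctu dtj eaysz mmcz ubr zibm ufyui pphb mbioy biqgp tmh uiu
Hunk 2: at line 2 remove [dtj,eaysz,mmcz] add [abu,hdclx,csi] -> 14 lines: ybj sgq ctu abu hdclx csi ubr zibm ufyui pphb mbioy biqgp tmh uiu
Hunk 3: at line 5 remove [csi,ubr,zibm] add [hui] -> 12 lines: ybj sgq ctu abu hdclx hui ufyui pphb mbioy biqgp tmh uiu
Hunk 4: at line 6 remove [pphb] add [zil] -> 12 lines: ybj sgq ctu abu hdclx hui ufyui zil mbioy biqgp tmh uiu
Hunk 5: at line 2 remove [ctu,abu] add [mncgq] -> 11 lines: ybj sgq mncgq hdclx hui ufyui zil mbioy biqgp tmh uiu
Hunk 6: at line 2 remove [mncgq] add [aoy,pbd] -> 12 lines: ybj sgq aoy pbd hdclx hui ufyui zil mbioy biqgp tmh uiu
Hunk 7: at line 5 remove [hui,ufyui,zil] add [kqccr] -> 10 lines: ybj sgq aoy pbd hdclx kqccr mbioy biqgp tmh uiu
Final line count: 10

Answer: 10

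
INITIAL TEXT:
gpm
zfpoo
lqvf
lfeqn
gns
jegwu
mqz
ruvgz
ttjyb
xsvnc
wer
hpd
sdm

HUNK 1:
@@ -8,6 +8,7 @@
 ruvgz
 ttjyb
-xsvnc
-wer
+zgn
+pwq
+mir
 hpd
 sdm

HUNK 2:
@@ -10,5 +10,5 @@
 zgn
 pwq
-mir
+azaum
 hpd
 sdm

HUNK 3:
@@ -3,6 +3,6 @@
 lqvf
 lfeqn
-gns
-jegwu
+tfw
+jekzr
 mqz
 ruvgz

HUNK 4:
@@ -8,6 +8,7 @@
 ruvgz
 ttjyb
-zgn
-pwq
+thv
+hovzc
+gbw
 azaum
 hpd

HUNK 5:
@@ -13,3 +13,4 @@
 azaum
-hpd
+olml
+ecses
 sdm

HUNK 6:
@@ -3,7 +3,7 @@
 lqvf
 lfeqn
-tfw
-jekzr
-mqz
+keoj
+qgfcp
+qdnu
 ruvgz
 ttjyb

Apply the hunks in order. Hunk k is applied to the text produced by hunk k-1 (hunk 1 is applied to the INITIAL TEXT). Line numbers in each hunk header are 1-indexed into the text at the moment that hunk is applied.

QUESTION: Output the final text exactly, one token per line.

Hunk 1: at line 8 remove [xsvnc,wer] add [zgn,pwq,mir] -> 14 lines: gpm zfpoo lqvf lfeqn gns jegwu mqz ruvgz ttjyb zgn pwq mir hpd sdm
Hunk 2: at line 10 remove [mir] add [azaum] -> 14 lines: gpm zfpoo lqvf lfeqn gns jegwu mqz ruvgz ttjyb zgn pwq azaum hpd sdm
Hunk 3: at line 3 remove [gns,jegwu] add [tfw,jekzr] -> 14 lines: gpm zfpoo lqvf lfeqn tfw jekzr mqz ruvgz ttjyb zgn pwq azaum hpd sdm
Hunk 4: at line 8 remove [zgn,pwq] add [thv,hovzc,gbw] -> 15 lines: gpm zfpoo lqvf lfeqn tfw jekzr mqz ruvgz ttjyb thv hovzc gbw azaum hpd sdm
Hunk 5: at line 13 remove [hpd] add [olml,ecses] -> 16 lines: gpm zfpoo lqvf lfeqn tfw jekzr mqz ruvgz ttjyb thv hovzc gbw azaum olml ecses sdm
Hunk 6: at line 3 remove [tfw,jekzr,mqz] add [keoj,qgfcp,qdnu] -> 16 lines: gpm zfpoo lqvf lfeqn keoj qgfcp qdnu ruvgz ttjyb thv hovzc gbw azaum olml ecses sdm

Answer: gpm
zfpoo
lqvf
lfeqn
keoj
qgfcp
qdnu
ruvgz
ttjyb
thv
hovzc
gbw
azaum
olml
ecses
sdm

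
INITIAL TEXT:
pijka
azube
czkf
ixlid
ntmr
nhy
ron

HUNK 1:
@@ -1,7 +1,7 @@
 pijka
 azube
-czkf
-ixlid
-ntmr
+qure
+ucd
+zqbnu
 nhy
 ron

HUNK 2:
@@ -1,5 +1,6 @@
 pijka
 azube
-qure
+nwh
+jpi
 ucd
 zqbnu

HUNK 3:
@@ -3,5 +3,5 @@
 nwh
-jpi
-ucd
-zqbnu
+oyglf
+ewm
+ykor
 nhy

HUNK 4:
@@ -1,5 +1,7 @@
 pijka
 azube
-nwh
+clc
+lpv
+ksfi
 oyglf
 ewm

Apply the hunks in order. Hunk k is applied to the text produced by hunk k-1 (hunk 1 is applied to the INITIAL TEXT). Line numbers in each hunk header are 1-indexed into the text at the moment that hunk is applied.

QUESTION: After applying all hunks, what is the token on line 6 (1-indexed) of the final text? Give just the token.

Answer: oyglf

Derivation:
Hunk 1: at line 1 remove [czkf,ixlid,ntmr] add [qure,ucd,zqbnu] -> 7 lines: pijka azube qure ucd zqbnu nhy ron
Hunk 2: at line 1 remove [qure] add [nwh,jpi] -> 8 lines: pijka azube nwh jpi ucd zqbnu nhy ron
Hunk 3: at line 3 remove [jpi,ucd,zqbnu] add [oyglf,ewm,ykor] -> 8 lines: pijka azube nwh oyglf ewm ykor nhy ron
Hunk 4: at line 1 remove [nwh] add [clc,lpv,ksfi] -> 10 lines: pijka azube clc lpv ksfi oyglf ewm ykor nhy ron
Final line 6: oyglf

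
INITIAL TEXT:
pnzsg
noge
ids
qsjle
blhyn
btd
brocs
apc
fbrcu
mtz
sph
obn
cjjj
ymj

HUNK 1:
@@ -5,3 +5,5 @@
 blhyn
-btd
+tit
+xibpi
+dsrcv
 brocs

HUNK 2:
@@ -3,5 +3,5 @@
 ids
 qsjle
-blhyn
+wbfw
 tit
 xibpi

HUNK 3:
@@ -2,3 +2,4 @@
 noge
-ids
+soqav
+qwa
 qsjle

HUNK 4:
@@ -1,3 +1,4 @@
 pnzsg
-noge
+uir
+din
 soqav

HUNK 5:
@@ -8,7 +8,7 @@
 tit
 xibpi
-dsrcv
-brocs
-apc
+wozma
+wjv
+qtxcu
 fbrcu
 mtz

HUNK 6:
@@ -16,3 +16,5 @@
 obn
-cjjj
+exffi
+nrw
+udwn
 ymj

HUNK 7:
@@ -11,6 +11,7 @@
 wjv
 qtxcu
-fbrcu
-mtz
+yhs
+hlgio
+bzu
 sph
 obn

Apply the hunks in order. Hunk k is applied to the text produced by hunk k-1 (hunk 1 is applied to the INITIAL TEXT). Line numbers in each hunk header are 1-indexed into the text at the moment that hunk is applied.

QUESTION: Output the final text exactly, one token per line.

Hunk 1: at line 5 remove [btd] add [tit,xibpi,dsrcv] -> 16 lines: pnzsg noge ids qsjle blhyn tit xibpi dsrcv brocs apc fbrcu mtz sph obn cjjj ymj
Hunk 2: at line 3 remove [blhyn] add [wbfw] -> 16 lines: pnzsg noge ids qsjle wbfw tit xibpi dsrcv brocs apc fbrcu mtz sph obn cjjj ymj
Hunk 3: at line 2 remove [ids] add [soqav,qwa] -> 17 lines: pnzsg noge soqav qwa qsjle wbfw tit xibpi dsrcv brocs apc fbrcu mtz sph obn cjjj ymj
Hunk 4: at line 1 remove [noge] add [uir,din] -> 18 lines: pnzsg uir din soqav qwa qsjle wbfw tit xibpi dsrcv brocs apc fbrcu mtz sph obn cjjj ymj
Hunk 5: at line 8 remove [dsrcv,brocs,apc] add [wozma,wjv,qtxcu] -> 18 lines: pnzsg uir din soqav qwa qsjle wbfw tit xibpi wozma wjv qtxcu fbrcu mtz sph obn cjjj ymj
Hunk 6: at line 16 remove [cjjj] add [exffi,nrw,udwn] -> 20 lines: pnzsg uir din soqav qwa qsjle wbfw tit xibpi wozma wjv qtxcu fbrcu mtz sph obn exffi nrw udwn ymj
Hunk 7: at line 11 remove [fbrcu,mtz] add [yhs,hlgio,bzu] -> 21 lines: pnzsg uir din soqav qwa qsjle wbfw tit xibpi wozma wjv qtxcu yhs hlgio bzu sph obn exffi nrw udwn ymj

Answer: pnzsg
uir
din
soqav
qwa
qsjle
wbfw
tit
xibpi
wozma
wjv
qtxcu
yhs
hlgio
bzu
sph
obn
exffi
nrw
udwn
ymj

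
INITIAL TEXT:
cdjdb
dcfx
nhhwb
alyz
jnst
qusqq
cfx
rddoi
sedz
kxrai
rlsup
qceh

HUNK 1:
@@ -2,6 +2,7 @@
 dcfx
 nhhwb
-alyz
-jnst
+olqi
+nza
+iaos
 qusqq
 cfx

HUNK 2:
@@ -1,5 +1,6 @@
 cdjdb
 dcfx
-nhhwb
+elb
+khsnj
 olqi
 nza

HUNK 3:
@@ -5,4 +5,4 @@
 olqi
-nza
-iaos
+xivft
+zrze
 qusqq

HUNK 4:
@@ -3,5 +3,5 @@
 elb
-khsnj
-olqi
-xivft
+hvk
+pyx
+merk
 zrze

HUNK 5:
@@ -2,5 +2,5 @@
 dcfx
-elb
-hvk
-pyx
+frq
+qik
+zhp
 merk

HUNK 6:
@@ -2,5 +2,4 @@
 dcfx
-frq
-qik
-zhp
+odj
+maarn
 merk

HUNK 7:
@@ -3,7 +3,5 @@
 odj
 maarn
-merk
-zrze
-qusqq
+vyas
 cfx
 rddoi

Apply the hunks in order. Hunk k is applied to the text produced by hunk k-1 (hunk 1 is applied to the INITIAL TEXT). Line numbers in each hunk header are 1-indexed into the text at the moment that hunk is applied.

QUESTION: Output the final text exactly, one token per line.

Answer: cdjdb
dcfx
odj
maarn
vyas
cfx
rddoi
sedz
kxrai
rlsup
qceh

Derivation:
Hunk 1: at line 2 remove [alyz,jnst] add [olqi,nza,iaos] -> 13 lines: cdjdb dcfx nhhwb olqi nza iaos qusqq cfx rddoi sedz kxrai rlsup qceh
Hunk 2: at line 1 remove [nhhwb] add [elb,khsnj] -> 14 lines: cdjdb dcfx elb khsnj olqi nza iaos qusqq cfx rddoi sedz kxrai rlsup qceh
Hunk 3: at line 5 remove [nza,iaos] add [xivft,zrze] -> 14 lines: cdjdb dcfx elb khsnj olqi xivft zrze qusqq cfx rddoi sedz kxrai rlsup qceh
Hunk 4: at line 3 remove [khsnj,olqi,xivft] add [hvk,pyx,merk] -> 14 lines: cdjdb dcfx elb hvk pyx merk zrze qusqq cfx rddoi sedz kxrai rlsup qceh
Hunk 5: at line 2 remove [elb,hvk,pyx] add [frq,qik,zhp] -> 14 lines: cdjdb dcfx frq qik zhp merk zrze qusqq cfx rddoi sedz kxrai rlsup qceh
Hunk 6: at line 2 remove [frq,qik,zhp] add [odj,maarn] -> 13 lines: cdjdb dcfx odj maarn merk zrze qusqq cfx rddoi sedz kxrai rlsup qceh
Hunk 7: at line 3 remove [merk,zrze,qusqq] add [vyas] -> 11 lines: cdjdb dcfx odj maarn vyas cfx rddoi sedz kxrai rlsup qceh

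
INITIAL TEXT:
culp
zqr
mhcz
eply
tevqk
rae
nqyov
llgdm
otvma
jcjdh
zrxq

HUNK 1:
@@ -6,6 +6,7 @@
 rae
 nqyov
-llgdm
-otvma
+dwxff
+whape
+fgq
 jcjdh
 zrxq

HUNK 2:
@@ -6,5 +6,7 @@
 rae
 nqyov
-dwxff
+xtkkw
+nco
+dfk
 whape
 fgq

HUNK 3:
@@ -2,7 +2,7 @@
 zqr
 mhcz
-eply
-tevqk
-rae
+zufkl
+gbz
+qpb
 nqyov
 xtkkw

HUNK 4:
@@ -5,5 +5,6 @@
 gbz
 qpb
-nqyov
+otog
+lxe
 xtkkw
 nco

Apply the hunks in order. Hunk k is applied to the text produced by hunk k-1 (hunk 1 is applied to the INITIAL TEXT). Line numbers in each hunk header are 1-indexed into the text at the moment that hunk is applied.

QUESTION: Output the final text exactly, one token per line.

Answer: culp
zqr
mhcz
zufkl
gbz
qpb
otog
lxe
xtkkw
nco
dfk
whape
fgq
jcjdh
zrxq

Derivation:
Hunk 1: at line 6 remove [llgdm,otvma] add [dwxff,whape,fgq] -> 12 lines: culp zqr mhcz eply tevqk rae nqyov dwxff whape fgq jcjdh zrxq
Hunk 2: at line 6 remove [dwxff] add [xtkkw,nco,dfk] -> 14 lines: culp zqr mhcz eply tevqk rae nqyov xtkkw nco dfk whape fgq jcjdh zrxq
Hunk 3: at line 2 remove [eply,tevqk,rae] add [zufkl,gbz,qpb] -> 14 lines: culp zqr mhcz zufkl gbz qpb nqyov xtkkw nco dfk whape fgq jcjdh zrxq
Hunk 4: at line 5 remove [nqyov] add [otog,lxe] -> 15 lines: culp zqr mhcz zufkl gbz qpb otog lxe xtkkw nco dfk whape fgq jcjdh zrxq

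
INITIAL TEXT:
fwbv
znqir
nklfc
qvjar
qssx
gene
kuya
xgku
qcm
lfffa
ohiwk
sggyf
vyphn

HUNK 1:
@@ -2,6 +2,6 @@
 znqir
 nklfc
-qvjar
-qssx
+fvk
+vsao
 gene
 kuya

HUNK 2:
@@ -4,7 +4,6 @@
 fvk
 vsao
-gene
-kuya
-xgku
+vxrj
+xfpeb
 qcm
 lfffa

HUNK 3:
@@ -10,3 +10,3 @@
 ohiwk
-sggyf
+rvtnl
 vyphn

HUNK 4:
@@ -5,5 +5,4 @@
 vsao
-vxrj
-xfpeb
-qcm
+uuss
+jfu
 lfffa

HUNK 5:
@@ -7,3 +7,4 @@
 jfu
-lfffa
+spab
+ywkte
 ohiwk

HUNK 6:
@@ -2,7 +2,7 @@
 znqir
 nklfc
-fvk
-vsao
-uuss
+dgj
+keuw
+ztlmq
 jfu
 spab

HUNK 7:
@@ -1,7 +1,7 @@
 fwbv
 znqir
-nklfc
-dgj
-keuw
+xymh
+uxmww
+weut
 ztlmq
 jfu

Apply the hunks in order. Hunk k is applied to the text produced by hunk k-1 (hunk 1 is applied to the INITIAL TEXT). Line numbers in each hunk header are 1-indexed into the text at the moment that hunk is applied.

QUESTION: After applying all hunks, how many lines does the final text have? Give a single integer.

Hunk 1: at line 2 remove [qvjar,qssx] add [fvk,vsao] -> 13 lines: fwbv znqir nklfc fvk vsao gene kuya xgku qcm lfffa ohiwk sggyf vyphn
Hunk 2: at line 4 remove [gene,kuya,xgku] add [vxrj,xfpeb] -> 12 lines: fwbv znqir nklfc fvk vsao vxrj xfpeb qcm lfffa ohiwk sggyf vyphn
Hunk 3: at line 10 remove [sggyf] add [rvtnl] -> 12 lines: fwbv znqir nklfc fvk vsao vxrj xfpeb qcm lfffa ohiwk rvtnl vyphn
Hunk 4: at line 5 remove [vxrj,xfpeb,qcm] add [uuss,jfu] -> 11 lines: fwbv znqir nklfc fvk vsao uuss jfu lfffa ohiwk rvtnl vyphn
Hunk 5: at line 7 remove [lfffa] add [spab,ywkte] -> 12 lines: fwbv znqir nklfc fvk vsao uuss jfu spab ywkte ohiwk rvtnl vyphn
Hunk 6: at line 2 remove [fvk,vsao,uuss] add [dgj,keuw,ztlmq] -> 12 lines: fwbv znqir nklfc dgj keuw ztlmq jfu spab ywkte ohiwk rvtnl vyphn
Hunk 7: at line 1 remove [nklfc,dgj,keuw] add [xymh,uxmww,weut] -> 12 lines: fwbv znqir xymh uxmww weut ztlmq jfu spab ywkte ohiwk rvtnl vyphn
Final line count: 12

Answer: 12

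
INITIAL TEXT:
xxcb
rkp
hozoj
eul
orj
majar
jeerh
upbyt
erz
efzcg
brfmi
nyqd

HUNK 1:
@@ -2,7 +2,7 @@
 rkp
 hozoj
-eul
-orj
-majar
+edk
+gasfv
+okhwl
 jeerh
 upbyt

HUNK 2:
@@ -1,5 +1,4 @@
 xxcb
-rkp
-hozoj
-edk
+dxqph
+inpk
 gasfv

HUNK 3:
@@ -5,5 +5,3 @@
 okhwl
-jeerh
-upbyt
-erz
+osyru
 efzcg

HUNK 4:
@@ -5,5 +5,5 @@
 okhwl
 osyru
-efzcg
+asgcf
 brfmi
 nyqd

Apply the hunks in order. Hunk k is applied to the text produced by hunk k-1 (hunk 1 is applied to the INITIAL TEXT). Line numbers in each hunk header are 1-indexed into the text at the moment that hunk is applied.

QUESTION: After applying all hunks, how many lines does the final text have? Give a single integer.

Answer: 9

Derivation:
Hunk 1: at line 2 remove [eul,orj,majar] add [edk,gasfv,okhwl] -> 12 lines: xxcb rkp hozoj edk gasfv okhwl jeerh upbyt erz efzcg brfmi nyqd
Hunk 2: at line 1 remove [rkp,hozoj,edk] add [dxqph,inpk] -> 11 lines: xxcb dxqph inpk gasfv okhwl jeerh upbyt erz efzcg brfmi nyqd
Hunk 3: at line 5 remove [jeerh,upbyt,erz] add [osyru] -> 9 lines: xxcb dxqph inpk gasfv okhwl osyru efzcg brfmi nyqd
Hunk 4: at line 5 remove [efzcg] add [asgcf] -> 9 lines: xxcb dxqph inpk gasfv okhwl osyru asgcf brfmi nyqd
Final line count: 9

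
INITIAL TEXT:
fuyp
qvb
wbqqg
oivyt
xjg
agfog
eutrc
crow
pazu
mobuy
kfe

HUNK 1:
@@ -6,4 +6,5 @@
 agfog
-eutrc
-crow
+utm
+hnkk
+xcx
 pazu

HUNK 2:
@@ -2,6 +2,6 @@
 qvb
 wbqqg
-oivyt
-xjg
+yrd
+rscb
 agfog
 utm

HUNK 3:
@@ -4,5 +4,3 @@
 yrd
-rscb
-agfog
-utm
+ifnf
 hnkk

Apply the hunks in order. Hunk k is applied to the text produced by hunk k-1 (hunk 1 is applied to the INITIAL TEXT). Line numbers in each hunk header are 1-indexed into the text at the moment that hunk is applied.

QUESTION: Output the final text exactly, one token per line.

Hunk 1: at line 6 remove [eutrc,crow] add [utm,hnkk,xcx] -> 12 lines: fuyp qvb wbqqg oivyt xjg agfog utm hnkk xcx pazu mobuy kfe
Hunk 2: at line 2 remove [oivyt,xjg] add [yrd,rscb] -> 12 lines: fuyp qvb wbqqg yrd rscb agfog utm hnkk xcx pazu mobuy kfe
Hunk 3: at line 4 remove [rscb,agfog,utm] add [ifnf] -> 10 lines: fuyp qvb wbqqg yrd ifnf hnkk xcx pazu mobuy kfe

Answer: fuyp
qvb
wbqqg
yrd
ifnf
hnkk
xcx
pazu
mobuy
kfe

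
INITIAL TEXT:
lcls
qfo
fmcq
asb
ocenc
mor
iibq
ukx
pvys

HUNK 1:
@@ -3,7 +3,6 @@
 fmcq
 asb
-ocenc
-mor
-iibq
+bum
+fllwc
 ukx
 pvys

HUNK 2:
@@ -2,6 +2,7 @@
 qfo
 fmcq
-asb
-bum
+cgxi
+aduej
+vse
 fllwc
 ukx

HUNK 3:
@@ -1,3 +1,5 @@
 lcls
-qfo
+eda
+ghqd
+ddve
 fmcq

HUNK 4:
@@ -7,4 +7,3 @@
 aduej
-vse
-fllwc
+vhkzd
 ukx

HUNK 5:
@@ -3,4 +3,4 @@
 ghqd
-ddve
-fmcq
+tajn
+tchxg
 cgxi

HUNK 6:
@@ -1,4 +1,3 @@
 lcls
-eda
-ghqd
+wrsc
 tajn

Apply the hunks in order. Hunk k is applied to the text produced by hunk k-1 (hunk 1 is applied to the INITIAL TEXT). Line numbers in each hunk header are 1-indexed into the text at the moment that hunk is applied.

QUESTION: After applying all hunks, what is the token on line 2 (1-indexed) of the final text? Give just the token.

Answer: wrsc

Derivation:
Hunk 1: at line 3 remove [ocenc,mor,iibq] add [bum,fllwc] -> 8 lines: lcls qfo fmcq asb bum fllwc ukx pvys
Hunk 2: at line 2 remove [asb,bum] add [cgxi,aduej,vse] -> 9 lines: lcls qfo fmcq cgxi aduej vse fllwc ukx pvys
Hunk 3: at line 1 remove [qfo] add [eda,ghqd,ddve] -> 11 lines: lcls eda ghqd ddve fmcq cgxi aduej vse fllwc ukx pvys
Hunk 4: at line 7 remove [vse,fllwc] add [vhkzd] -> 10 lines: lcls eda ghqd ddve fmcq cgxi aduej vhkzd ukx pvys
Hunk 5: at line 3 remove [ddve,fmcq] add [tajn,tchxg] -> 10 lines: lcls eda ghqd tajn tchxg cgxi aduej vhkzd ukx pvys
Hunk 6: at line 1 remove [eda,ghqd] add [wrsc] -> 9 lines: lcls wrsc tajn tchxg cgxi aduej vhkzd ukx pvys
Final line 2: wrsc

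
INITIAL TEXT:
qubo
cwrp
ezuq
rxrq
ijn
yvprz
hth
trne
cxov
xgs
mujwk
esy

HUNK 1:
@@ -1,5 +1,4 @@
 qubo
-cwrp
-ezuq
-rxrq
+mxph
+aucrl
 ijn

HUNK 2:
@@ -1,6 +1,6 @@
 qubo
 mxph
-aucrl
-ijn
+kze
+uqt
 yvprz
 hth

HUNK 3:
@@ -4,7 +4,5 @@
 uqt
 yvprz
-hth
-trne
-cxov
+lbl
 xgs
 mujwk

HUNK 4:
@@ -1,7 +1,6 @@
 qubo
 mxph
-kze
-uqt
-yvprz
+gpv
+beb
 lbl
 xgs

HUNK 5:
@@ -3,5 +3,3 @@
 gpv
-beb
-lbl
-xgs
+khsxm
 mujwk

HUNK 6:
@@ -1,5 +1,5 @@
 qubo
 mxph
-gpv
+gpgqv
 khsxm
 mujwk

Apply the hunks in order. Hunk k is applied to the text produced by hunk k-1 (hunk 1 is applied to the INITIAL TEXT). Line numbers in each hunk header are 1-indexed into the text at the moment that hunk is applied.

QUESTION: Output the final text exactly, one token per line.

Hunk 1: at line 1 remove [cwrp,ezuq,rxrq] add [mxph,aucrl] -> 11 lines: qubo mxph aucrl ijn yvprz hth trne cxov xgs mujwk esy
Hunk 2: at line 1 remove [aucrl,ijn] add [kze,uqt] -> 11 lines: qubo mxph kze uqt yvprz hth trne cxov xgs mujwk esy
Hunk 3: at line 4 remove [hth,trne,cxov] add [lbl] -> 9 lines: qubo mxph kze uqt yvprz lbl xgs mujwk esy
Hunk 4: at line 1 remove [kze,uqt,yvprz] add [gpv,beb] -> 8 lines: qubo mxph gpv beb lbl xgs mujwk esy
Hunk 5: at line 3 remove [beb,lbl,xgs] add [khsxm] -> 6 lines: qubo mxph gpv khsxm mujwk esy
Hunk 6: at line 1 remove [gpv] add [gpgqv] -> 6 lines: qubo mxph gpgqv khsxm mujwk esy

Answer: qubo
mxph
gpgqv
khsxm
mujwk
esy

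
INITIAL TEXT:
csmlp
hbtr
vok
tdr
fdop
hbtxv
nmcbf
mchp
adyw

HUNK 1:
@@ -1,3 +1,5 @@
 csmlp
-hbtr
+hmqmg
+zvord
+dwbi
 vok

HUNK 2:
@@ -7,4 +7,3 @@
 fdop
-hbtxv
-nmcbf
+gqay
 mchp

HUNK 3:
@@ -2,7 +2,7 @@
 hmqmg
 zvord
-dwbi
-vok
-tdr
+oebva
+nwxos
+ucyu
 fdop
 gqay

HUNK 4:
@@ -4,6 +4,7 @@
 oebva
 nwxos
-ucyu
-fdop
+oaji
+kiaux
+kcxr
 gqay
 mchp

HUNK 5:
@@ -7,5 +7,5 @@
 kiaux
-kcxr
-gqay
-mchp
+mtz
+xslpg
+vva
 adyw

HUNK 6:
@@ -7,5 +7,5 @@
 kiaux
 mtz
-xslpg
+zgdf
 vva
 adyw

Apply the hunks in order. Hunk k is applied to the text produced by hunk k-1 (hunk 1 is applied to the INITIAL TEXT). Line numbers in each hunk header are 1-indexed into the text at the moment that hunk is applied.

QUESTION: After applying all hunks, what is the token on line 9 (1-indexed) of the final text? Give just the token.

Answer: zgdf

Derivation:
Hunk 1: at line 1 remove [hbtr] add [hmqmg,zvord,dwbi] -> 11 lines: csmlp hmqmg zvord dwbi vok tdr fdop hbtxv nmcbf mchp adyw
Hunk 2: at line 7 remove [hbtxv,nmcbf] add [gqay] -> 10 lines: csmlp hmqmg zvord dwbi vok tdr fdop gqay mchp adyw
Hunk 3: at line 2 remove [dwbi,vok,tdr] add [oebva,nwxos,ucyu] -> 10 lines: csmlp hmqmg zvord oebva nwxos ucyu fdop gqay mchp adyw
Hunk 4: at line 4 remove [ucyu,fdop] add [oaji,kiaux,kcxr] -> 11 lines: csmlp hmqmg zvord oebva nwxos oaji kiaux kcxr gqay mchp adyw
Hunk 5: at line 7 remove [kcxr,gqay,mchp] add [mtz,xslpg,vva] -> 11 lines: csmlp hmqmg zvord oebva nwxos oaji kiaux mtz xslpg vva adyw
Hunk 6: at line 7 remove [xslpg] add [zgdf] -> 11 lines: csmlp hmqmg zvord oebva nwxos oaji kiaux mtz zgdf vva adyw
Final line 9: zgdf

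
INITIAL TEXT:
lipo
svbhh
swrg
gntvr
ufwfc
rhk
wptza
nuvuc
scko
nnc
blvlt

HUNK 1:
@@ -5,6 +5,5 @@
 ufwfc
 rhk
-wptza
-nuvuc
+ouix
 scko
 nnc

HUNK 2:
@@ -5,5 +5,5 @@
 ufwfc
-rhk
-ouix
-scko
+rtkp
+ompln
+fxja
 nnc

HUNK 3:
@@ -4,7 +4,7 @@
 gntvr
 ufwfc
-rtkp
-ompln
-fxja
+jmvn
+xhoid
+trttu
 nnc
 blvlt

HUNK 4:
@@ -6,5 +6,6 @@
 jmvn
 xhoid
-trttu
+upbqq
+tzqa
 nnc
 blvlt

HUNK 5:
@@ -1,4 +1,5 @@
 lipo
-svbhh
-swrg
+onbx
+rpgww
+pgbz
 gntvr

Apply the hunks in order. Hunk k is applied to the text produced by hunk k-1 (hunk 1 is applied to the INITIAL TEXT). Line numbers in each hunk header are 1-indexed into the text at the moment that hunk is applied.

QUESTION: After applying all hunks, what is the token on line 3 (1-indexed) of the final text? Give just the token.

Hunk 1: at line 5 remove [wptza,nuvuc] add [ouix] -> 10 lines: lipo svbhh swrg gntvr ufwfc rhk ouix scko nnc blvlt
Hunk 2: at line 5 remove [rhk,ouix,scko] add [rtkp,ompln,fxja] -> 10 lines: lipo svbhh swrg gntvr ufwfc rtkp ompln fxja nnc blvlt
Hunk 3: at line 4 remove [rtkp,ompln,fxja] add [jmvn,xhoid,trttu] -> 10 lines: lipo svbhh swrg gntvr ufwfc jmvn xhoid trttu nnc blvlt
Hunk 4: at line 6 remove [trttu] add [upbqq,tzqa] -> 11 lines: lipo svbhh swrg gntvr ufwfc jmvn xhoid upbqq tzqa nnc blvlt
Hunk 5: at line 1 remove [svbhh,swrg] add [onbx,rpgww,pgbz] -> 12 lines: lipo onbx rpgww pgbz gntvr ufwfc jmvn xhoid upbqq tzqa nnc blvlt
Final line 3: rpgww

Answer: rpgww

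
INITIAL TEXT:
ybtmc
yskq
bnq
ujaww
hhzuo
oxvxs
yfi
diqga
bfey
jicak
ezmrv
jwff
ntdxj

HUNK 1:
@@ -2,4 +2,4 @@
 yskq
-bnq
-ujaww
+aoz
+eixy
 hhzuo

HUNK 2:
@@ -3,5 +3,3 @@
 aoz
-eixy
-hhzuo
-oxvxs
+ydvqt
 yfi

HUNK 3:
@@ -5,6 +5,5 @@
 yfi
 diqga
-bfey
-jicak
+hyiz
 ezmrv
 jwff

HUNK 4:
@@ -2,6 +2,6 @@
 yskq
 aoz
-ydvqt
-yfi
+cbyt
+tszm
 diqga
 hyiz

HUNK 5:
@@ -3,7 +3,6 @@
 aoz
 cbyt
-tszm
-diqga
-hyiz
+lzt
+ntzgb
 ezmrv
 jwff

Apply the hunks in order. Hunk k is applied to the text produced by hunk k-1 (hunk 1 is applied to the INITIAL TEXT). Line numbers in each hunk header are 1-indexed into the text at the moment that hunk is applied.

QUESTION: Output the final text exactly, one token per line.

Answer: ybtmc
yskq
aoz
cbyt
lzt
ntzgb
ezmrv
jwff
ntdxj

Derivation:
Hunk 1: at line 2 remove [bnq,ujaww] add [aoz,eixy] -> 13 lines: ybtmc yskq aoz eixy hhzuo oxvxs yfi diqga bfey jicak ezmrv jwff ntdxj
Hunk 2: at line 3 remove [eixy,hhzuo,oxvxs] add [ydvqt] -> 11 lines: ybtmc yskq aoz ydvqt yfi diqga bfey jicak ezmrv jwff ntdxj
Hunk 3: at line 5 remove [bfey,jicak] add [hyiz] -> 10 lines: ybtmc yskq aoz ydvqt yfi diqga hyiz ezmrv jwff ntdxj
Hunk 4: at line 2 remove [ydvqt,yfi] add [cbyt,tszm] -> 10 lines: ybtmc yskq aoz cbyt tszm diqga hyiz ezmrv jwff ntdxj
Hunk 5: at line 3 remove [tszm,diqga,hyiz] add [lzt,ntzgb] -> 9 lines: ybtmc yskq aoz cbyt lzt ntzgb ezmrv jwff ntdxj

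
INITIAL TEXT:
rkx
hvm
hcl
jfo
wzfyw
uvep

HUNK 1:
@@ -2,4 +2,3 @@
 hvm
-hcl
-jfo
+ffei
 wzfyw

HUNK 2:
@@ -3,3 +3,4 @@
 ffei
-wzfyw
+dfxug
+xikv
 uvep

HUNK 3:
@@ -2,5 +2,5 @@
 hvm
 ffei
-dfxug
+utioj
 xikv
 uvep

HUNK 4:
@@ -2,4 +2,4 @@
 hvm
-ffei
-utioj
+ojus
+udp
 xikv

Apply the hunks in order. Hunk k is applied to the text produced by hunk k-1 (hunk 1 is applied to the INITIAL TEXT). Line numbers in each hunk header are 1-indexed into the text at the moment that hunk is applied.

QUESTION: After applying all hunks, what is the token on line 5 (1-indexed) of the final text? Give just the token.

Hunk 1: at line 2 remove [hcl,jfo] add [ffei] -> 5 lines: rkx hvm ffei wzfyw uvep
Hunk 2: at line 3 remove [wzfyw] add [dfxug,xikv] -> 6 lines: rkx hvm ffei dfxug xikv uvep
Hunk 3: at line 2 remove [dfxug] add [utioj] -> 6 lines: rkx hvm ffei utioj xikv uvep
Hunk 4: at line 2 remove [ffei,utioj] add [ojus,udp] -> 6 lines: rkx hvm ojus udp xikv uvep
Final line 5: xikv

Answer: xikv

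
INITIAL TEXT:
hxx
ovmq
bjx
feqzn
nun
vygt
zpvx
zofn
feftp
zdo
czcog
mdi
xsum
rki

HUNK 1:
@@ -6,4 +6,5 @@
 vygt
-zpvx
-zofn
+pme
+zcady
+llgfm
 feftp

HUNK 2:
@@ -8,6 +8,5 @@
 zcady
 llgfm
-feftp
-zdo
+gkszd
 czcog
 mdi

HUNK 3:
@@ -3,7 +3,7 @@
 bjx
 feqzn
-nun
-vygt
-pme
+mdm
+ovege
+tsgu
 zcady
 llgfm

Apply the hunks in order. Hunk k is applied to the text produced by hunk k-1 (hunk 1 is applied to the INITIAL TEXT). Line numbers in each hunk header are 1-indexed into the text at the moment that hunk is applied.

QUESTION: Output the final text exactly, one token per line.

Hunk 1: at line 6 remove [zpvx,zofn] add [pme,zcady,llgfm] -> 15 lines: hxx ovmq bjx feqzn nun vygt pme zcady llgfm feftp zdo czcog mdi xsum rki
Hunk 2: at line 8 remove [feftp,zdo] add [gkszd] -> 14 lines: hxx ovmq bjx feqzn nun vygt pme zcady llgfm gkszd czcog mdi xsum rki
Hunk 3: at line 3 remove [nun,vygt,pme] add [mdm,ovege,tsgu] -> 14 lines: hxx ovmq bjx feqzn mdm ovege tsgu zcady llgfm gkszd czcog mdi xsum rki

Answer: hxx
ovmq
bjx
feqzn
mdm
ovege
tsgu
zcady
llgfm
gkszd
czcog
mdi
xsum
rki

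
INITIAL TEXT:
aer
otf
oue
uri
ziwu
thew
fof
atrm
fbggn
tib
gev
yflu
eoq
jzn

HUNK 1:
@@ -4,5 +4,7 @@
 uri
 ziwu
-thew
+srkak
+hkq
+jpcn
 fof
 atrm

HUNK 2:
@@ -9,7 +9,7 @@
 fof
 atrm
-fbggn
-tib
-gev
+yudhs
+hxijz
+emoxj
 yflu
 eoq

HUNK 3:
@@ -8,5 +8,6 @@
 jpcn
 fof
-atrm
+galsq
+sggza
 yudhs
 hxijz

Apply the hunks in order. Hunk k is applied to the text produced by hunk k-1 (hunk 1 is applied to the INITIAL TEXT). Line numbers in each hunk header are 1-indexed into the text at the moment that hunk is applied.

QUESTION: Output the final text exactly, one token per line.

Answer: aer
otf
oue
uri
ziwu
srkak
hkq
jpcn
fof
galsq
sggza
yudhs
hxijz
emoxj
yflu
eoq
jzn

Derivation:
Hunk 1: at line 4 remove [thew] add [srkak,hkq,jpcn] -> 16 lines: aer otf oue uri ziwu srkak hkq jpcn fof atrm fbggn tib gev yflu eoq jzn
Hunk 2: at line 9 remove [fbggn,tib,gev] add [yudhs,hxijz,emoxj] -> 16 lines: aer otf oue uri ziwu srkak hkq jpcn fof atrm yudhs hxijz emoxj yflu eoq jzn
Hunk 3: at line 8 remove [atrm] add [galsq,sggza] -> 17 lines: aer otf oue uri ziwu srkak hkq jpcn fof galsq sggza yudhs hxijz emoxj yflu eoq jzn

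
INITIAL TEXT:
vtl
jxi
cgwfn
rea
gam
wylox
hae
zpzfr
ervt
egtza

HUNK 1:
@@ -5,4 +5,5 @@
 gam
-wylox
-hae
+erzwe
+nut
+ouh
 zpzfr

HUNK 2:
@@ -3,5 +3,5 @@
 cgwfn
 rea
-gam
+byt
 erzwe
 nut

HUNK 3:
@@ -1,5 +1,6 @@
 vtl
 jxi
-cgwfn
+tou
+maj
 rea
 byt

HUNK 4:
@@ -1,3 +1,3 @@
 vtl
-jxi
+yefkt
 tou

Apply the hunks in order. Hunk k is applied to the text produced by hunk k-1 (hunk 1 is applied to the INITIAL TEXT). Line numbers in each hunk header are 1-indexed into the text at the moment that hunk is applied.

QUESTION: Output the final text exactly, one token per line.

Answer: vtl
yefkt
tou
maj
rea
byt
erzwe
nut
ouh
zpzfr
ervt
egtza

Derivation:
Hunk 1: at line 5 remove [wylox,hae] add [erzwe,nut,ouh] -> 11 lines: vtl jxi cgwfn rea gam erzwe nut ouh zpzfr ervt egtza
Hunk 2: at line 3 remove [gam] add [byt] -> 11 lines: vtl jxi cgwfn rea byt erzwe nut ouh zpzfr ervt egtza
Hunk 3: at line 1 remove [cgwfn] add [tou,maj] -> 12 lines: vtl jxi tou maj rea byt erzwe nut ouh zpzfr ervt egtza
Hunk 4: at line 1 remove [jxi] add [yefkt] -> 12 lines: vtl yefkt tou maj rea byt erzwe nut ouh zpzfr ervt egtza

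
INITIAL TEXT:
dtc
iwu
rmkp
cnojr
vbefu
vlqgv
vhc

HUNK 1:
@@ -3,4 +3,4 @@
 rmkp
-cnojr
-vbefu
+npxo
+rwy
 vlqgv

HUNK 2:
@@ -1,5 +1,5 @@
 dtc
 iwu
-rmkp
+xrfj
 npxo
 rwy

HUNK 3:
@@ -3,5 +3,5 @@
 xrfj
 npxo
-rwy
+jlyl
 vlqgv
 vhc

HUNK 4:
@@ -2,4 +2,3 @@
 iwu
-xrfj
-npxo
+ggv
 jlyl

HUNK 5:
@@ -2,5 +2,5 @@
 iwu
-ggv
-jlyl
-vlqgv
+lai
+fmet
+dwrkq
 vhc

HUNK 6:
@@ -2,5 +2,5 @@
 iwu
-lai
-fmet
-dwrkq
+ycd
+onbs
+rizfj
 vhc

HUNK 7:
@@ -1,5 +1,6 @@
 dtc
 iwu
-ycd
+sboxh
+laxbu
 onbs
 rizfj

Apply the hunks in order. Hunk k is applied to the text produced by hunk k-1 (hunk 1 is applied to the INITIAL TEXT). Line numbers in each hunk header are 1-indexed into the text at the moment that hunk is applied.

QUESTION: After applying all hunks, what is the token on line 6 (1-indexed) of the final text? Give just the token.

Hunk 1: at line 3 remove [cnojr,vbefu] add [npxo,rwy] -> 7 lines: dtc iwu rmkp npxo rwy vlqgv vhc
Hunk 2: at line 1 remove [rmkp] add [xrfj] -> 7 lines: dtc iwu xrfj npxo rwy vlqgv vhc
Hunk 3: at line 3 remove [rwy] add [jlyl] -> 7 lines: dtc iwu xrfj npxo jlyl vlqgv vhc
Hunk 4: at line 2 remove [xrfj,npxo] add [ggv] -> 6 lines: dtc iwu ggv jlyl vlqgv vhc
Hunk 5: at line 2 remove [ggv,jlyl,vlqgv] add [lai,fmet,dwrkq] -> 6 lines: dtc iwu lai fmet dwrkq vhc
Hunk 6: at line 2 remove [lai,fmet,dwrkq] add [ycd,onbs,rizfj] -> 6 lines: dtc iwu ycd onbs rizfj vhc
Hunk 7: at line 1 remove [ycd] add [sboxh,laxbu] -> 7 lines: dtc iwu sboxh laxbu onbs rizfj vhc
Final line 6: rizfj

Answer: rizfj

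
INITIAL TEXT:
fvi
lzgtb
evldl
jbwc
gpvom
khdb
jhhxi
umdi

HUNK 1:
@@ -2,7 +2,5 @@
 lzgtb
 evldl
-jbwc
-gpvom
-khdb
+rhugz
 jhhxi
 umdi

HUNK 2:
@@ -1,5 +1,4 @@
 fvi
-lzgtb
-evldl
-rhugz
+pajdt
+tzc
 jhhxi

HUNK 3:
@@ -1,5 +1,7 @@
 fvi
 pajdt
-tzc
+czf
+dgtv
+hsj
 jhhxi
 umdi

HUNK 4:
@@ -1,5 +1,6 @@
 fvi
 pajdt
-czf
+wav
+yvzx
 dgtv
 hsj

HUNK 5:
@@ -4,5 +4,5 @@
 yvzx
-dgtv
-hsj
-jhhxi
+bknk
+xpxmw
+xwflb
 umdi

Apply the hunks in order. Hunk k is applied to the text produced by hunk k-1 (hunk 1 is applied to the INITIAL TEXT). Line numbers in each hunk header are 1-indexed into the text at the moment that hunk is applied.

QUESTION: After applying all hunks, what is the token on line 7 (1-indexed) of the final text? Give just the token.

Answer: xwflb

Derivation:
Hunk 1: at line 2 remove [jbwc,gpvom,khdb] add [rhugz] -> 6 lines: fvi lzgtb evldl rhugz jhhxi umdi
Hunk 2: at line 1 remove [lzgtb,evldl,rhugz] add [pajdt,tzc] -> 5 lines: fvi pajdt tzc jhhxi umdi
Hunk 3: at line 1 remove [tzc] add [czf,dgtv,hsj] -> 7 lines: fvi pajdt czf dgtv hsj jhhxi umdi
Hunk 4: at line 1 remove [czf] add [wav,yvzx] -> 8 lines: fvi pajdt wav yvzx dgtv hsj jhhxi umdi
Hunk 5: at line 4 remove [dgtv,hsj,jhhxi] add [bknk,xpxmw,xwflb] -> 8 lines: fvi pajdt wav yvzx bknk xpxmw xwflb umdi
Final line 7: xwflb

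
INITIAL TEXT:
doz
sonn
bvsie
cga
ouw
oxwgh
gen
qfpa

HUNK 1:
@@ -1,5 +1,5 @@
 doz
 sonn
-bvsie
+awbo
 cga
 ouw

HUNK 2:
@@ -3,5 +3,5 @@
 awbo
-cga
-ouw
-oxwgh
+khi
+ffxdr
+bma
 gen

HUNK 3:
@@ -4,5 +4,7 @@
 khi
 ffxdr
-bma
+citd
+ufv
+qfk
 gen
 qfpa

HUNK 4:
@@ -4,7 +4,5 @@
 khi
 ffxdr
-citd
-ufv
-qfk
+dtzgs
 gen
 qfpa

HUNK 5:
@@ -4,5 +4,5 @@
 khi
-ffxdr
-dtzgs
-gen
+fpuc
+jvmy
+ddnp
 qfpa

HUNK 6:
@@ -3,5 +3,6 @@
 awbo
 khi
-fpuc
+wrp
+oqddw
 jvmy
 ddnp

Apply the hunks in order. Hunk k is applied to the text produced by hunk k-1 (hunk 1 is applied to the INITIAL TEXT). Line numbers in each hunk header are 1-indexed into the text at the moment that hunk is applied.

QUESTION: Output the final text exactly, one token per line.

Answer: doz
sonn
awbo
khi
wrp
oqddw
jvmy
ddnp
qfpa

Derivation:
Hunk 1: at line 1 remove [bvsie] add [awbo] -> 8 lines: doz sonn awbo cga ouw oxwgh gen qfpa
Hunk 2: at line 3 remove [cga,ouw,oxwgh] add [khi,ffxdr,bma] -> 8 lines: doz sonn awbo khi ffxdr bma gen qfpa
Hunk 3: at line 4 remove [bma] add [citd,ufv,qfk] -> 10 lines: doz sonn awbo khi ffxdr citd ufv qfk gen qfpa
Hunk 4: at line 4 remove [citd,ufv,qfk] add [dtzgs] -> 8 lines: doz sonn awbo khi ffxdr dtzgs gen qfpa
Hunk 5: at line 4 remove [ffxdr,dtzgs,gen] add [fpuc,jvmy,ddnp] -> 8 lines: doz sonn awbo khi fpuc jvmy ddnp qfpa
Hunk 6: at line 3 remove [fpuc] add [wrp,oqddw] -> 9 lines: doz sonn awbo khi wrp oqddw jvmy ddnp qfpa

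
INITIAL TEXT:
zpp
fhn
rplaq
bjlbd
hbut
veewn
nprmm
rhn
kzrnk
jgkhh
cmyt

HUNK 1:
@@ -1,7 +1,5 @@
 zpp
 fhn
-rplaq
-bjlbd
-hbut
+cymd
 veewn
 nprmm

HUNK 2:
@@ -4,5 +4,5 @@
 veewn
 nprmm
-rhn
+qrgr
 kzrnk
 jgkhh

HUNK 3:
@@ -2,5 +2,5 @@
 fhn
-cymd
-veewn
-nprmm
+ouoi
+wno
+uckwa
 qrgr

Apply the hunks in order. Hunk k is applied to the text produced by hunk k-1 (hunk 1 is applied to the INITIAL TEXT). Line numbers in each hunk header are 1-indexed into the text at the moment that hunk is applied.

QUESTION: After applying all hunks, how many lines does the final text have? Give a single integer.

Hunk 1: at line 1 remove [rplaq,bjlbd,hbut] add [cymd] -> 9 lines: zpp fhn cymd veewn nprmm rhn kzrnk jgkhh cmyt
Hunk 2: at line 4 remove [rhn] add [qrgr] -> 9 lines: zpp fhn cymd veewn nprmm qrgr kzrnk jgkhh cmyt
Hunk 3: at line 2 remove [cymd,veewn,nprmm] add [ouoi,wno,uckwa] -> 9 lines: zpp fhn ouoi wno uckwa qrgr kzrnk jgkhh cmyt
Final line count: 9

Answer: 9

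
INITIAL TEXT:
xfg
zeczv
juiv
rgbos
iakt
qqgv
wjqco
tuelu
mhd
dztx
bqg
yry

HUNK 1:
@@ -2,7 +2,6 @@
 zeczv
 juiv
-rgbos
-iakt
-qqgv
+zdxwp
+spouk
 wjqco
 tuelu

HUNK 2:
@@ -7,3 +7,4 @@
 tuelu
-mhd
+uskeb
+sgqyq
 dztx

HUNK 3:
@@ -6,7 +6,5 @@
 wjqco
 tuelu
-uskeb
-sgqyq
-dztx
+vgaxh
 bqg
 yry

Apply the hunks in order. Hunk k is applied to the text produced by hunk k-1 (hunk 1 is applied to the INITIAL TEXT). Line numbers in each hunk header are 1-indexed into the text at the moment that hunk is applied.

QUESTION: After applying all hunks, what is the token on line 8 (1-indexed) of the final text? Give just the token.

Answer: vgaxh

Derivation:
Hunk 1: at line 2 remove [rgbos,iakt,qqgv] add [zdxwp,spouk] -> 11 lines: xfg zeczv juiv zdxwp spouk wjqco tuelu mhd dztx bqg yry
Hunk 2: at line 7 remove [mhd] add [uskeb,sgqyq] -> 12 lines: xfg zeczv juiv zdxwp spouk wjqco tuelu uskeb sgqyq dztx bqg yry
Hunk 3: at line 6 remove [uskeb,sgqyq,dztx] add [vgaxh] -> 10 lines: xfg zeczv juiv zdxwp spouk wjqco tuelu vgaxh bqg yry
Final line 8: vgaxh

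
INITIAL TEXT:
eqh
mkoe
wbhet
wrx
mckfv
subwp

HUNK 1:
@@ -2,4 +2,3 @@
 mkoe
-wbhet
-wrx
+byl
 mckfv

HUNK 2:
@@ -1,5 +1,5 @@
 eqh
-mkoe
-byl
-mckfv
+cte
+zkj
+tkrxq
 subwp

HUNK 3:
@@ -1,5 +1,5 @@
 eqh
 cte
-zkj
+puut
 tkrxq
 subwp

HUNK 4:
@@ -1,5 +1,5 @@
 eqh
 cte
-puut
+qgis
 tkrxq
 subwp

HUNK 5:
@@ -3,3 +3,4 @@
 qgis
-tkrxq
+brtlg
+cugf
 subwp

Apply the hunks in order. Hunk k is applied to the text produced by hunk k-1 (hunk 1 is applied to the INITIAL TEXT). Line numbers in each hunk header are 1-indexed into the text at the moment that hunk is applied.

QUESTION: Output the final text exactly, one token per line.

Hunk 1: at line 2 remove [wbhet,wrx] add [byl] -> 5 lines: eqh mkoe byl mckfv subwp
Hunk 2: at line 1 remove [mkoe,byl,mckfv] add [cte,zkj,tkrxq] -> 5 lines: eqh cte zkj tkrxq subwp
Hunk 3: at line 1 remove [zkj] add [puut] -> 5 lines: eqh cte puut tkrxq subwp
Hunk 4: at line 1 remove [puut] add [qgis] -> 5 lines: eqh cte qgis tkrxq subwp
Hunk 5: at line 3 remove [tkrxq] add [brtlg,cugf] -> 6 lines: eqh cte qgis brtlg cugf subwp

Answer: eqh
cte
qgis
brtlg
cugf
subwp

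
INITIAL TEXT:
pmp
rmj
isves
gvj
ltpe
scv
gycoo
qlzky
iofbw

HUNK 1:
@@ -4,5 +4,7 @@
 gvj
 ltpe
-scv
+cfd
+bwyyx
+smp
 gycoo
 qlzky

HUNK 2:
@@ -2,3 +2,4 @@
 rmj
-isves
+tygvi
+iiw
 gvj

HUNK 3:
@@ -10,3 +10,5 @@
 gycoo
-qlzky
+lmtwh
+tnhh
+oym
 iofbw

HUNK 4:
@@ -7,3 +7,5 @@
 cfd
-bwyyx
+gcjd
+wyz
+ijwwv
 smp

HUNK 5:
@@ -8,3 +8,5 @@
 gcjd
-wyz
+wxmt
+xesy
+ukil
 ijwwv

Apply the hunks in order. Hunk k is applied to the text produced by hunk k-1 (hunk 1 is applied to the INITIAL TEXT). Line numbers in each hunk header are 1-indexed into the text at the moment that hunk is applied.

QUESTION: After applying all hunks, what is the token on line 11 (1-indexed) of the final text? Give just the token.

Answer: ukil

Derivation:
Hunk 1: at line 4 remove [scv] add [cfd,bwyyx,smp] -> 11 lines: pmp rmj isves gvj ltpe cfd bwyyx smp gycoo qlzky iofbw
Hunk 2: at line 2 remove [isves] add [tygvi,iiw] -> 12 lines: pmp rmj tygvi iiw gvj ltpe cfd bwyyx smp gycoo qlzky iofbw
Hunk 3: at line 10 remove [qlzky] add [lmtwh,tnhh,oym] -> 14 lines: pmp rmj tygvi iiw gvj ltpe cfd bwyyx smp gycoo lmtwh tnhh oym iofbw
Hunk 4: at line 7 remove [bwyyx] add [gcjd,wyz,ijwwv] -> 16 lines: pmp rmj tygvi iiw gvj ltpe cfd gcjd wyz ijwwv smp gycoo lmtwh tnhh oym iofbw
Hunk 5: at line 8 remove [wyz] add [wxmt,xesy,ukil] -> 18 lines: pmp rmj tygvi iiw gvj ltpe cfd gcjd wxmt xesy ukil ijwwv smp gycoo lmtwh tnhh oym iofbw
Final line 11: ukil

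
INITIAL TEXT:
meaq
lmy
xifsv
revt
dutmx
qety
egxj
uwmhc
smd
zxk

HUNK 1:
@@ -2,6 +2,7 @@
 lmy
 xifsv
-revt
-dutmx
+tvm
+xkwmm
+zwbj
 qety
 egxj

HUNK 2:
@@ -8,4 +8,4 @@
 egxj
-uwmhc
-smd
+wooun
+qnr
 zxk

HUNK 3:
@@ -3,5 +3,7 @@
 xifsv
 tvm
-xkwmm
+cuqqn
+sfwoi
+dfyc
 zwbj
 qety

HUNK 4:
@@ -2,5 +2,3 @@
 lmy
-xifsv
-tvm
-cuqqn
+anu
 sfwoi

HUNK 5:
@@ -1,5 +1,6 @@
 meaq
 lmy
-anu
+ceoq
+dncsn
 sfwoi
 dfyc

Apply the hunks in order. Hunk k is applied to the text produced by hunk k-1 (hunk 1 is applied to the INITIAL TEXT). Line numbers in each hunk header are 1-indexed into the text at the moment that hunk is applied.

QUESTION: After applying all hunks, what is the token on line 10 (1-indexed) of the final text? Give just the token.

Hunk 1: at line 2 remove [revt,dutmx] add [tvm,xkwmm,zwbj] -> 11 lines: meaq lmy xifsv tvm xkwmm zwbj qety egxj uwmhc smd zxk
Hunk 2: at line 8 remove [uwmhc,smd] add [wooun,qnr] -> 11 lines: meaq lmy xifsv tvm xkwmm zwbj qety egxj wooun qnr zxk
Hunk 3: at line 3 remove [xkwmm] add [cuqqn,sfwoi,dfyc] -> 13 lines: meaq lmy xifsv tvm cuqqn sfwoi dfyc zwbj qety egxj wooun qnr zxk
Hunk 4: at line 2 remove [xifsv,tvm,cuqqn] add [anu] -> 11 lines: meaq lmy anu sfwoi dfyc zwbj qety egxj wooun qnr zxk
Hunk 5: at line 1 remove [anu] add [ceoq,dncsn] -> 12 lines: meaq lmy ceoq dncsn sfwoi dfyc zwbj qety egxj wooun qnr zxk
Final line 10: wooun

Answer: wooun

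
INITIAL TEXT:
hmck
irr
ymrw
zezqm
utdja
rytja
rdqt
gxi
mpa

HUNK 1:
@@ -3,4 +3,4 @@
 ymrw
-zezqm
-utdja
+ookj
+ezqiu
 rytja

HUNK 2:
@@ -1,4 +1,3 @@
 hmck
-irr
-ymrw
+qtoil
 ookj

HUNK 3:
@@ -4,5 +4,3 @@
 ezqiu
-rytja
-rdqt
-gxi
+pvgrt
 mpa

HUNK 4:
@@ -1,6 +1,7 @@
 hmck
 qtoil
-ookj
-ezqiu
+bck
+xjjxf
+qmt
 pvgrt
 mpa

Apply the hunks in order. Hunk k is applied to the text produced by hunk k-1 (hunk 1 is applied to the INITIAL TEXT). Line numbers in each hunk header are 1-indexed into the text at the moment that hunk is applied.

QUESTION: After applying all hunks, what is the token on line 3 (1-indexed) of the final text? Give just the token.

Hunk 1: at line 3 remove [zezqm,utdja] add [ookj,ezqiu] -> 9 lines: hmck irr ymrw ookj ezqiu rytja rdqt gxi mpa
Hunk 2: at line 1 remove [irr,ymrw] add [qtoil] -> 8 lines: hmck qtoil ookj ezqiu rytja rdqt gxi mpa
Hunk 3: at line 4 remove [rytja,rdqt,gxi] add [pvgrt] -> 6 lines: hmck qtoil ookj ezqiu pvgrt mpa
Hunk 4: at line 1 remove [ookj,ezqiu] add [bck,xjjxf,qmt] -> 7 lines: hmck qtoil bck xjjxf qmt pvgrt mpa
Final line 3: bck

Answer: bck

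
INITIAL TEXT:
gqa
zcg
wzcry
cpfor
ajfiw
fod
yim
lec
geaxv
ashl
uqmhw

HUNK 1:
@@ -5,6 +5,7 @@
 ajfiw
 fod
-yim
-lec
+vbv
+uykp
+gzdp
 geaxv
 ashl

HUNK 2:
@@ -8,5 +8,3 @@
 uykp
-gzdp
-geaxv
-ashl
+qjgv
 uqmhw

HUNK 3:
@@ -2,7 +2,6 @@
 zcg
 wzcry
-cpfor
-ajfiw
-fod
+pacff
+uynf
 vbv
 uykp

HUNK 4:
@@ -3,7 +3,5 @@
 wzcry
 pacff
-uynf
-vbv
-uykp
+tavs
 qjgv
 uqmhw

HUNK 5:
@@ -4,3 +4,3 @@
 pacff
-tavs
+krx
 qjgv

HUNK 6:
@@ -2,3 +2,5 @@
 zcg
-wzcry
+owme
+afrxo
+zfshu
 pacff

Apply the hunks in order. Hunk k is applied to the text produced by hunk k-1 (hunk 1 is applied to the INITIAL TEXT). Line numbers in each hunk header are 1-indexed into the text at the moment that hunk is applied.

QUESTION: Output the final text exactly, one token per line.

Answer: gqa
zcg
owme
afrxo
zfshu
pacff
krx
qjgv
uqmhw

Derivation:
Hunk 1: at line 5 remove [yim,lec] add [vbv,uykp,gzdp] -> 12 lines: gqa zcg wzcry cpfor ajfiw fod vbv uykp gzdp geaxv ashl uqmhw
Hunk 2: at line 8 remove [gzdp,geaxv,ashl] add [qjgv] -> 10 lines: gqa zcg wzcry cpfor ajfiw fod vbv uykp qjgv uqmhw
Hunk 3: at line 2 remove [cpfor,ajfiw,fod] add [pacff,uynf] -> 9 lines: gqa zcg wzcry pacff uynf vbv uykp qjgv uqmhw
Hunk 4: at line 3 remove [uynf,vbv,uykp] add [tavs] -> 7 lines: gqa zcg wzcry pacff tavs qjgv uqmhw
Hunk 5: at line 4 remove [tavs] add [krx] -> 7 lines: gqa zcg wzcry pacff krx qjgv uqmhw
Hunk 6: at line 2 remove [wzcry] add [owme,afrxo,zfshu] -> 9 lines: gqa zcg owme afrxo zfshu pacff krx qjgv uqmhw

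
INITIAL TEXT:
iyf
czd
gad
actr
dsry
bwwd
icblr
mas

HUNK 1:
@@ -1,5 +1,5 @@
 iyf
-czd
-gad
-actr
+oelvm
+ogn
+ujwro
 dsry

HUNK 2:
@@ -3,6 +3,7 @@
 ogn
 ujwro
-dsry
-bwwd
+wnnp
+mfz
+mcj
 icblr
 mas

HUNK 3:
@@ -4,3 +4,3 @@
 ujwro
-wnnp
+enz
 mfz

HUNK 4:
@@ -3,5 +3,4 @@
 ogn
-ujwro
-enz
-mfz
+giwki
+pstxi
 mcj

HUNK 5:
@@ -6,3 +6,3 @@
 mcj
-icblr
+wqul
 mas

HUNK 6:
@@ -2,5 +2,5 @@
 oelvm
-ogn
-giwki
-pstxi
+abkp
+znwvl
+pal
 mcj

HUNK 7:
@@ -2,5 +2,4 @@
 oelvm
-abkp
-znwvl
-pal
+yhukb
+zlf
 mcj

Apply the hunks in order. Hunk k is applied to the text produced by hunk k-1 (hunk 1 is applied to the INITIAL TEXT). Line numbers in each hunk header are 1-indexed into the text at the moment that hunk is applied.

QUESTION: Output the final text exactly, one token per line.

Answer: iyf
oelvm
yhukb
zlf
mcj
wqul
mas

Derivation:
Hunk 1: at line 1 remove [czd,gad,actr] add [oelvm,ogn,ujwro] -> 8 lines: iyf oelvm ogn ujwro dsry bwwd icblr mas
Hunk 2: at line 3 remove [dsry,bwwd] add [wnnp,mfz,mcj] -> 9 lines: iyf oelvm ogn ujwro wnnp mfz mcj icblr mas
Hunk 3: at line 4 remove [wnnp] add [enz] -> 9 lines: iyf oelvm ogn ujwro enz mfz mcj icblr mas
Hunk 4: at line 3 remove [ujwro,enz,mfz] add [giwki,pstxi] -> 8 lines: iyf oelvm ogn giwki pstxi mcj icblr mas
Hunk 5: at line 6 remove [icblr] add [wqul] -> 8 lines: iyf oelvm ogn giwki pstxi mcj wqul mas
Hunk 6: at line 2 remove [ogn,giwki,pstxi] add [abkp,znwvl,pal] -> 8 lines: iyf oelvm abkp znwvl pal mcj wqul mas
Hunk 7: at line 2 remove [abkp,znwvl,pal] add [yhukb,zlf] -> 7 lines: iyf oelvm yhukb zlf mcj wqul mas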